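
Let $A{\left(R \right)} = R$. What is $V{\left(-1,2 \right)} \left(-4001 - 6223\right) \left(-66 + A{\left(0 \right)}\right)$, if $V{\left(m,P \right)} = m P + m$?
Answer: $-2024352$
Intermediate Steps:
$V{\left(m,P \right)} = m + P m$ ($V{\left(m,P \right)} = P m + m = m + P m$)
$V{\left(-1,2 \right)} \left(-4001 - 6223\right) \left(-66 + A{\left(0 \right)}\right) = - (1 + 2) \left(-4001 - 6223\right) \left(-66 + 0\right) = \left(-1\right) 3 \left(\left(-10224\right) \left(-66\right)\right) = \left(-3\right) 674784 = -2024352$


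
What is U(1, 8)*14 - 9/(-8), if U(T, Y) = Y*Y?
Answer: 7177/8 ≈ 897.13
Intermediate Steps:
U(T, Y) = Y**2
U(1, 8)*14 - 9/(-8) = 8**2*14 - 9/(-8) = 64*14 - 9*(-1/8) = 896 + 9/8 = 7177/8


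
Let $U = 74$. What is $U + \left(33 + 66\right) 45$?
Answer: $4529$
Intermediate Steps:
$U + \left(33 + 66\right) 45 = 74 + \left(33 + 66\right) 45 = 74 + 99 \cdot 45 = 74 + 4455 = 4529$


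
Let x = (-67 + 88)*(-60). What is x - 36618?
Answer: -37878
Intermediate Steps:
x = -1260 (x = 21*(-60) = -1260)
x - 36618 = -1260 - 36618 = -37878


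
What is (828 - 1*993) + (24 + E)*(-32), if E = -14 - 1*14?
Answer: -37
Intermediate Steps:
E = -28 (E = -14 - 14 = -28)
(828 - 1*993) + (24 + E)*(-32) = (828 - 1*993) + (24 - 28)*(-32) = (828 - 993) - 4*(-32) = -165 + 128 = -37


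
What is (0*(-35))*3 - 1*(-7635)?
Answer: 7635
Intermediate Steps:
(0*(-35))*3 - 1*(-7635) = 0*3 + 7635 = 0 + 7635 = 7635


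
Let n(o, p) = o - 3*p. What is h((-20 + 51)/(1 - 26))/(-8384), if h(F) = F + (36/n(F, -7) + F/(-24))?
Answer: -93889/1242508800 ≈ -7.5564e-5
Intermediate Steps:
h(F) = 36/(21 + F) + 23*F/24 (h(F) = F + (36/(F - 3*(-7)) + F/(-24)) = F + (36/(F + 21) + F*(-1/24)) = F + (36/(21 + F) - F/24) = 36/(21 + F) + 23*F/24)
h((-20 + 51)/(1 - 26))/(-8384) = ((864 + 23*((-20 + 51)/(1 - 26))*(21 + (-20 + 51)/(1 - 26)))/(24*(21 + (-20 + 51)/(1 - 26))))/(-8384) = ((864 + 23*(31/(-25))*(21 + 31/(-25)))/(24*(21 + 31/(-25))))*(-1/8384) = ((864 + 23*(31*(-1/25))*(21 + 31*(-1/25)))/(24*(21 + 31*(-1/25))))*(-1/8384) = ((864 + 23*(-31/25)*(21 - 31/25))/(24*(21 - 31/25)))*(-1/8384) = ((864 + 23*(-31/25)*(494/25))/(24*(494/25)))*(-1/8384) = ((1/24)*(25/494)*(864 - 352222/625))*(-1/8384) = ((1/24)*(25/494)*(187778/625))*(-1/8384) = (93889/148200)*(-1/8384) = -93889/1242508800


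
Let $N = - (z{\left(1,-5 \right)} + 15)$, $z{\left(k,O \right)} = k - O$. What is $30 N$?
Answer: $-630$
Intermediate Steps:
$N = -21$ ($N = - (\left(1 - -5\right) + 15) = - (\left(1 + 5\right) + 15) = - (6 + 15) = \left(-1\right) 21 = -21$)
$30 N = 30 \left(-21\right) = -630$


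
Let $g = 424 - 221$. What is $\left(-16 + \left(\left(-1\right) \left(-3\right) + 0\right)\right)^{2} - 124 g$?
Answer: $-25003$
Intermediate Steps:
$g = 203$ ($g = 424 - 221 = 203$)
$\left(-16 + \left(\left(-1\right) \left(-3\right) + 0\right)\right)^{2} - 124 g = \left(-16 + \left(\left(-1\right) \left(-3\right) + 0\right)\right)^{2} - 25172 = \left(-16 + \left(3 + 0\right)\right)^{2} - 25172 = \left(-16 + 3\right)^{2} - 25172 = \left(-13\right)^{2} - 25172 = 169 - 25172 = -25003$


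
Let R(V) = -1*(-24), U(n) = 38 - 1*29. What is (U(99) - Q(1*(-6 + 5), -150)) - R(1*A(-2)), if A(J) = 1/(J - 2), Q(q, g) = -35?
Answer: 20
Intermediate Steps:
U(n) = 9 (U(n) = 38 - 29 = 9)
A(J) = 1/(-2 + J)
R(V) = 24
(U(99) - Q(1*(-6 + 5), -150)) - R(1*A(-2)) = (9 - 1*(-35)) - 1*24 = (9 + 35) - 24 = 44 - 24 = 20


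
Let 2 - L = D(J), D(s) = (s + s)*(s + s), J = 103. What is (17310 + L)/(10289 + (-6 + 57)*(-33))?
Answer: -12562/4303 ≈ -2.9194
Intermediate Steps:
D(s) = 4*s² (D(s) = (2*s)*(2*s) = 4*s²)
L = -42434 (L = 2 - 4*103² = 2 - 4*10609 = 2 - 1*42436 = 2 - 42436 = -42434)
(17310 + L)/(10289 + (-6 + 57)*(-33)) = (17310 - 42434)/(10289 + (-6 + 57)*(-33)) = -25124/(10289 + 51*(-33)) = -25124/(10289 - 1683) = -25124/8606 = -25124*1/8606 = -12562/4303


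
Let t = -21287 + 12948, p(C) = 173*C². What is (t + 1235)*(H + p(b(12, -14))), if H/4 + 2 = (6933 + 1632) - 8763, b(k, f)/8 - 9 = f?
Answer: -1960704000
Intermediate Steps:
b(k, f) = 72 + 8*f
t = -8339
H = -800 (H = -8 + 4*((6933 + 1632) - 8763) = -8 + 4*(8565 - 8763) = -8 + 4*(-198) = -8 - 792 = -800)
(t + 1235)*(H + p(b(12, -14))) = (-8339 + 1235)*(-800 + 173*(72 + 8*(-14))²) = -7104*(-800 + 173*(72 - 112)²) = -7104*(-800 + 173*(-40)²) = -7104*(-800 + 173*1600) = -7104*(-800 + 276800) = -7104*276000 = -1960704000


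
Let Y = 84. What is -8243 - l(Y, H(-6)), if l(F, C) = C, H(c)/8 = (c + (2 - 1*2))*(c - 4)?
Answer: -8723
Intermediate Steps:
H(c) = 8*c*(-4 + c) (H(c) = 8*((c + (2 - 1*2))*(c - 4)) = 8*((c + (2 - 2))*(-4 + c)) = 8*((c + 0)*(-4 + c)) = 8*(c*(-4 + c)) = 8*c*(-4 + c))
-8243 - l(Y, H(-6)) = -8243 - 8*(-6)*(-4 - 6) = -8243 - 8*(-6)*(-10) = -8243 - 1*480 = -8243 - 480 = -8723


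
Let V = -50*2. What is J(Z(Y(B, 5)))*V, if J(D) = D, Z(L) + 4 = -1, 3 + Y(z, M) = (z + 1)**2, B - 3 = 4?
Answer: 500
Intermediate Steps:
B = 7 (B = 3 + 4 = 7)
Y(z, M) = -3 + (1 + z)**2 (Y(z, M) = -3 + (z + 1)**2 = -3 + (1 + z)**2)
Z(L) = -5 (Z(L) = -4 - 1 = -5)
V = -100 (V = -10*10 = -100)
J(Z(Y(B, 5)))*V = -5*(-100) = 500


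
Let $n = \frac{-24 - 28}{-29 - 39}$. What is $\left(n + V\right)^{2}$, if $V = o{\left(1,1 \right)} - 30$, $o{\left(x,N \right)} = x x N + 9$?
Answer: $\frac{106929}{289} \approx 370.0$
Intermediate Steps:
$o{\left(x,N \right)} = 9 + N x^{2}$ ($o{\left(x,N \right)} = x^{2} N + 9 = N x^{2} + 9 = 9 + N x^{2}$)
$n = \frac{13}{17}$ ($n = - \frac{52}{-68} = \left(-52\right) \left(- \frac{1}{68}\right) = \frac{13}{17} \approx 0.76471$)
$V = -20$ ($V = \left(9 + 1 \cdot 1^{2}\right) - 30 = \left(9 + 1 \cdot 1\right) - 30 = \left(9 + 1\right) - 30 = 10 - 30 = -20$)
$\left(n + V\right)^{2} = \left(\frac{13}{17} - 20\right)^{2} = \left(- \frac{327}{17}\right)^{2} = \frac{106929}{289}$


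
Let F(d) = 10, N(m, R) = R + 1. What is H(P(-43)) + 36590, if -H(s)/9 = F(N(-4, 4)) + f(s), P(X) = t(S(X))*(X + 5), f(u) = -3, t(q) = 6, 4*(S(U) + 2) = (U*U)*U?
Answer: 36527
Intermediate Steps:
S(U) = -2 + U³/4 (S(U) = -2 + ((U*U)*U)/4 = -2 + (U²*U)/4 = -2 + U³/4)
N(m, R) = 1 + R
P(X) = 30 + 6*X (P(X) = 6*(X + 5) = 6*(5 + X) = 30 + 6*X)
H(s) = -63 (H(s) = -9*(10 - 3) = -9*7 = -63)
H(P(-43)) + 36590 = -63 + 36590 = 36527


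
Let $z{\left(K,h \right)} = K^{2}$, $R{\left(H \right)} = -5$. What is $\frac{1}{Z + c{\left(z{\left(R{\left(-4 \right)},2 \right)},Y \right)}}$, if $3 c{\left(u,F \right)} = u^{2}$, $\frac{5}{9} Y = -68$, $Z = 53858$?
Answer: $\frac{3}{162199} \approx 1.8496 \cdot 10^{-5}$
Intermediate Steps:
$Y = - \frac{612}{5}$ ($Y = \frac{9}{5} \left(-68\right) = - \frac{612}{5} \approx -122.4$)
$c{\left(u,F \right)} = \frac{u^{2}}{3}$
$\frac{1}{Z + c{\left(z{\left(R{\left(-4 \right)},2 \right)},Y \right)}} = \frac{1}{53858 + \frac{\left(\left(-5\right)^{2}\right)^{2}}{3}} = \frac{1}{53858 + \frac{25^{2}}{3}} = \frac{1}{53858 + \frac{1}{3} \cdot 625} = \frac{1}{53858 + \frac{625}{3}} = \frac{1}{\frac{162199}{3}} = \frac{3}{162199}$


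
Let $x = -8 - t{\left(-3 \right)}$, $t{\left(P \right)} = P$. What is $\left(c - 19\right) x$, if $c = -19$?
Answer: $190$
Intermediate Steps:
$x = -5$ ($x = -8 - -3 = -8 + 3 = -5$)
$\left(c - 19\right) x = \left(-19 - 19\right) \left(-5\right) = \left(-38\right) \left(-5\right) = 190$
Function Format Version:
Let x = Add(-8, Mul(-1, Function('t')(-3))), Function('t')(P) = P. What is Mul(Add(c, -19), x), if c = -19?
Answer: 190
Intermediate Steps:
x = -5 (x = Add(-8, Mul(-1, -3)) = Add(-8, 3) = -5)
Mul(Add(c, -19), x) = Mul(Add(-19, -19), -5) = Mul(-38, -5) = 190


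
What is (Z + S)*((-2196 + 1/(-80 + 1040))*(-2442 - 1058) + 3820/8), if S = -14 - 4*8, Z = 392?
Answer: 63828478885/24 ≈ 2.6595e+9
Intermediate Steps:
S = -46 (S = -14 - 32 = -46)
(Z + S)*((-2196 + 1/(-80 + 1040))*(-2442 - 1058) + 3820/8) = (392 - 46)*((-2196 + 1/(-80 + 1040))*(-2442 - 1058) + 3820/8) = 346*((-2196 + 1/960)*(-3500) + 3820*(⅛)) = 346*((-2196 + 1/960)*(-3500) + 955/2) = 346*(-2108159/960*(-3500) + 955/2) = 346*(368927825/48 + 955/2) = 346*(368950745/48) = 63828478885/24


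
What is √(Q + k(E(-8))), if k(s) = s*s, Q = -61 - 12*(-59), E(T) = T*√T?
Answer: 3*√15 ≈ 11.619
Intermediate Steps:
E(T) = T^(3/2)
Q = 647 (Q = -61 + 708 = 647)
k(s) = s²
√(Q + k(E(-8))) = √(647 + ((-8)^(3/2))²) = √(647 + (-16*I*√2)²) = √(647 - 512) = √135 = 3*√15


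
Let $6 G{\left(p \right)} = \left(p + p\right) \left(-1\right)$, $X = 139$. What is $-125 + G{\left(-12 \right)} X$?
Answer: $431$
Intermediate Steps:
$G{\left(p \right)} = - \frac{p}{3}$ ($G{\left(p \right)} = \frac{\left(p + p\right) \left(-1\right)}{6} = \frac{2 p \left(-1\right)}{6} = \frac{\left(-2\right) p}{6} = - \frac{p}{3}$)
$-125 + G{\left(-12 \right)} X = -125 + \left(- \frac{1}{3}\right) \left(-12\right) 139 = -125 + 4 \cdot 139 = -125 + 556 = 431$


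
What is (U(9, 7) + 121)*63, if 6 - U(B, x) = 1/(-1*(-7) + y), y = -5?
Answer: 15939/2 ≈ 7969.5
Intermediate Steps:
U(B, x) = 11/2 (U(B, x) = 6 - 1/(-1*(-7) - 5) = 6 - 1/(7 - 5) = 6 - 1/2 = 6 - 1*½ = 6 - ½ = 11/2)
(U(9, 7) + 121)*63 = (11/2 + 121)*63 = (253/2)*63 = 15939/2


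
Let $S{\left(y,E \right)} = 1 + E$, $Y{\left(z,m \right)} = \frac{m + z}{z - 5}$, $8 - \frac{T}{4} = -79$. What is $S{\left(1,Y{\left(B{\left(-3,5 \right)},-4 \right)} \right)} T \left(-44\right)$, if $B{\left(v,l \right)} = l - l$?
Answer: $- \frac{137808}{5} \approx -27562.0$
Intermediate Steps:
$B{\left(v,l \right)} = 0$
$T = 348$ ($T = 32 - -316 = 32 + 316 = 348$)
$Y{\left(z,m \right)} = \frac{m + z}{-5 + z}$
$S{\left(1,Y{\left(B{\left(-3,5 \right)},-4 \right)} \right)} T \left(-44\right) = \left(1 + \frac{-4 + 0}{-5 + 0}\right) 348 \left(-44\right) = \left(1 + \frac{1}{-5} \left(-4\right)\right) 348 \left(-44\right) = \left(1 - - \frac{4}{5}\right) 348 \left(-44\right) = \left(1 + \frac{4}{5}\right) 348 \left(-44\right) = \frac{9}{5} \cdot 348 \left(-44\right) = \frac{3132}{5} \left(-44\right) = - \frac{137808}{5}$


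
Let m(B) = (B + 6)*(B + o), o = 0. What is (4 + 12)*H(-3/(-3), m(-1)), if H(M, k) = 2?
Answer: 32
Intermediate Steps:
m(B) = B*(6 + B) (m(B) = (B + 6)*(B + 0) = (6 + B)*B = B*(6 + B))
(4 + 12)*H(-3/(-3), m(-1)) = (4 + 12)*2 = 16*2 = 32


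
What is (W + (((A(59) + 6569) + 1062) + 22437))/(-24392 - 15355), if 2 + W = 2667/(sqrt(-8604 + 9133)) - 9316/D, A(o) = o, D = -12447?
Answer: -8657625542/11378810907 ≈ -0.76085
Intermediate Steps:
W = 32837855/286281 (W = -2 + (2667/(sqrt(-8604 + 9133)) - 9316/(-12447)) = -2 + (2667/(sqrt(529)) - 9316*(-1/12447)) = -2 + (2667/23 + 9316/12447) = -2 + 33410417/286281 = 32837855/286281 ≈ 114.70)
(W + (((A(59) + 6569) + 1062) + 22437))/(-24392 - 15355) = (32837855/286281 + (((59 + 6569) + 1062) + 22437))/(-24392 - 15355) = (32837855/286281 + ((6628 + 1062) + 22437))/(-39747) = (32837855/286281 + (7690 + 22437))*(-1/39747) = (32837855/286281 + 30127)*(-1/39747) = (8657625542/286281)*(-1/39747) = -8657625542/11378810907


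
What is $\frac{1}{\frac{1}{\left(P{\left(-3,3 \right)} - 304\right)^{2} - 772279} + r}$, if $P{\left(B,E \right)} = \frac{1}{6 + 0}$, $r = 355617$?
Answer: $\frac{24478715}{8705047192119} \approx 2.812 \cdot 10^{-6}$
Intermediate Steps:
$P{\left(B,E \right)} = \frac{1}{6}$
$\frac{1}{\frac{1}{\left(P{\left(-3,3 \right)} - 304\right)^{2} - 772279} + r} = \frac{1}{\frac{1}{\left(\frac{1}{6} - 304\right)^{2} - 772279} + 355617} = \frac{1}{\frac{1}{\left(- \frac{1823}{6}\right)^{2} - 772279} + 355617} = \frac{1}{\frac{1}{\frac{3323329}{36} - 772279} + 355617} = \frac{1}{\frac{1}{- \frac{24478715}{36}} + 355617} = \frac{1}{- \frac{36}{24478715} + 355617} = \frac{1}{\frac{8705047192119}{24478715}} = \frac{24478715}{8705047192119}$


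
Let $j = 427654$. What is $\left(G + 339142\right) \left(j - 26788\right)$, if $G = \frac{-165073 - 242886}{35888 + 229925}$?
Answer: $\frac{36137245914725742}{265813} \approx 1.3595 \cdot 10^{11}$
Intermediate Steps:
$G = - \frac{407959}{265813} \approx -1.5348$
$\left(G + 339142\right) \left(j - 26788\right) = \left(- \frac{407959}{265813} + 339142\right) \left(427654 - 26788\right) = \frac{90147944487}{265813} \cdot 400866 = \frac{36137245914725742}{265813}$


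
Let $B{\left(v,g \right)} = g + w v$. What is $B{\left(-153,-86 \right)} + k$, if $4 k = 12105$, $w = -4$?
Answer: $\frac{14209}{4} \approx 3552.3$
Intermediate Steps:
$B{\left(v,g \right)} = g - 4 v$
$k = \frac{12105}{4}$ ($k = \frac{1}{4} \cdot 12105 = \frac{12105}{4} \approx 3026.3$)
$B{\left(-153,-86 \right)} + k = \left(-86 - -612\right) + \frac{12105}{4} = \left(-86 + 612\right) + \frac{12105}{4} = 526 + \frac{12105}{4} = \frac{14209}{4}$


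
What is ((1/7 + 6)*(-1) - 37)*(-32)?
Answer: 9664/7 ≈ 1380.6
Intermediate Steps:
((1/7 + 6)*(-1) - 37)*(-32) = ((43/7)*(-1) - 37)*(-32) = (-43/7 - 37)*(-32) = -302/7*(-32) = 9664/7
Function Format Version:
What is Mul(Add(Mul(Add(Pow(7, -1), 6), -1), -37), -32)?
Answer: Rational(9664, 7) ≈ 1380.6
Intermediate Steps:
Mul(Add(Mul(Add(Pow(7, -1), 6), -1), -37), -32) = Mul(Add(Mul(Add(Rational(1, 7), 6), -1), -37), -32) = Mul(Add(Mul(Rational(43, 7), -1), -37), -32) = Mul(Add(Rational(-43, 7), -37), -32) = Mul(Rational(-302, 7), -32) = Rational(9664, 7)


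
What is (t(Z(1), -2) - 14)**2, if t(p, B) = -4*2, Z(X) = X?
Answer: 484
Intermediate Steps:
t(p, B) = -8
(t(Z(1), -2) - 14)**2 = (-8 - 14)**2 = (-22)**2 = 484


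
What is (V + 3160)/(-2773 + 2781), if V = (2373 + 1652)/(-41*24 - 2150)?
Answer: 9899415/25072 ≈ 394.84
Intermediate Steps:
V = -4025/3134 (V = 4025/(-984 - 2150) = 4025/(-3134) = 4025*(-1/3134) = -4025/3134 ≈ -1.2843)
(V + 3160)/(-2773 + 2781) = (-4025/3134 + 3160)/(-2773 + 2781) = (9899415/3134)/8 = (9899415/3134)*(⅛) = 9899415/25072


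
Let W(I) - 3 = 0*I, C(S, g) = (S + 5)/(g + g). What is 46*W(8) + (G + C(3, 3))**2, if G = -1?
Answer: 1243/9 ≈ 138.11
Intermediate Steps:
C(S, g) = (5 + S)/(2*g) (C(S, g) = (5 + S)/((2*g)) = (5 + S)*(1/(2*g)) = (5 + S)/(2*g))
W(I) = 3 (W(I) = 3 + 0*I = 3 + 0 = 3)
46*W(8) + (G + C(3, 3))**2 = 46*3 + (-1 + (1/2)*(5 + 3)/3)**2 = 138 + (-1 + (1/2)*(1/3)*8)**2 = 138 + (-1 + 4/3)**2 = 138 + (1/3)**2 = 138 + 1/9 = 1243/9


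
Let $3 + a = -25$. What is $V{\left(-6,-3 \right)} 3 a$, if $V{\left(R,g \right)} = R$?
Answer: $504$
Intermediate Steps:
$a = -28$ ($a = -3 - 25 = -28$)
$V{\left(-6,-3 \right)} 3 a = \left(-6\right) 3 \left(-28\right) = \left(-18\right) \left(-28\right) = 504$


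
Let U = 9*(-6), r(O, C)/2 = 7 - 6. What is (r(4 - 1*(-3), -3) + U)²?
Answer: 2704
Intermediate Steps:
r(O, C) = 2 (r(O, C) = 2*(7 - 6) = 2*1 = 2)
U = -54
(r(4 - 1*(-3), -3) + U)² = (2 - 54)² = (-52)² = 2704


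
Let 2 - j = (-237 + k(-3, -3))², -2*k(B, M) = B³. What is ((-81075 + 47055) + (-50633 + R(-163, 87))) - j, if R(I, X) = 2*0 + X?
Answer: -138463/4 ≈ -34616.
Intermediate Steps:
R(I, X) = X (R(I, X) = 0 + X = X)
k(B, M) = -B³/2
j = -199801/4 (j = 2 - (-237 - ½*(-3)³)² = 2 - (-237 - ½*(-27))² = 2 - (-237 + 27/2)² = 2 - (-447/2)² = 2 - 1*199809/4 = 2 - 199809/4 = -199801/4 ≈ -49950.)
((-81075 + 47055) + (-50633 + R(-163, 87))) - j = ((-81075 + 47055) + (-50633 + 87)) - 1*(-199801/4) = (-34020 - 50546) + 199801/4 = -84566 + 199801/4 = -138463/4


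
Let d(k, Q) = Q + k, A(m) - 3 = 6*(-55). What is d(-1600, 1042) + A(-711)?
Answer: -885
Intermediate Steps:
A(m) = -327 (A(m) = 3 + 6*(-55) = 3 - 330 = -327)
d(-1600, 1042) + A(-711) = (1042 - 1600) - 327 = -558 - 327 = -885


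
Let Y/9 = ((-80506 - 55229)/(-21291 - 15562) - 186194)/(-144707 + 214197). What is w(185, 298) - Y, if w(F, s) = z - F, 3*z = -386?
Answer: -2224555849601/7682744910 ≈ -289.55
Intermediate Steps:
Y = -61755045723/2560914970 (Y = 9*(((-80506 - 55229)/(-21291 - 15562) - 186194)/(-144707 + 214197)) = 9*((-135735/(-36853) - 186194)/69490) = 9*((-135735*(-1/36853) - 186194)*(1/69490)) = 9*((135735/36853 - 186194)*(1/69490)) = 9*(-6861671747/36853*1/69490) = 9*(-6861671747/2560914970) = -61755045723/2560914970 ≈ -24.114)
z = -386/3 (z = (⅓)*(-386) = -386/3 ≈ -128.67)
w(F, s) = -386/3 - F
w(185, 298) - Y = (-386/3 - 1*185) - 1*(-61755045723/2560914970) = (-386/3 - 185) + 61755045723/2560914970 = -941/3 + 61755045723/2560914970 = -2224555849601/7682744910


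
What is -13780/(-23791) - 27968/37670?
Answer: -73147044/448103485 ≈ -0.16324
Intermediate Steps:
-13780/(-23791) - 27968/37670 = -13780*(-1/23791) - 27968*1/37670 = 13780/23791 - 13984/18835 = -73147044/448103485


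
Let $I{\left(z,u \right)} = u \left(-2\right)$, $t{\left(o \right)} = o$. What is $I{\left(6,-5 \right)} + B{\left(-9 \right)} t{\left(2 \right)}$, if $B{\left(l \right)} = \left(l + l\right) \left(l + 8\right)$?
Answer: $46$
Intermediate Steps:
$I{\left(z,u \right)} = - 2 u$
$B{\left(l \right)} = 2 l \left(8 + l\right)$
$I{\left(6,-5 \right)} + B{\left(-9 \right)} t{\left(2 \right)} = \left(-2\right) \left(-5\right) + 2 \left(-9\right) \left(8 - 9\right) 2 = 10 + 2 \left(-9\right) \left(-1\right) 2 = 10 + 18 \cdot 2 = 10 + 36 = 46$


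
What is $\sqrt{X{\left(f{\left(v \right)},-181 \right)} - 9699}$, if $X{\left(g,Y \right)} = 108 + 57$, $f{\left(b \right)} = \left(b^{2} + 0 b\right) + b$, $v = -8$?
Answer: $i \sqrt{9534} \approx 97.642 i$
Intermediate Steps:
$f{\left(b \right)} = b + b^{2}$ ($f{\left(b \right)} = \left(b^{2} + 0\right) + b = b^{2} + b = b + b^{2}$)
$X{\left(g,Y \right)} = 165$
$\sqrt{X{\left(f{\left(v \right)},-181 \right)} - 9699} = \sqrt{165 - 9699} = \sqrt{-9534} = i \sqrt{9534}$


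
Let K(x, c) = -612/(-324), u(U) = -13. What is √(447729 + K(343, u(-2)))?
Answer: √4029578/3 ≈ 669.13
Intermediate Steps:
K(x, c) = 17/9 (K(x, c) = -612*(-1/324) = 17/9)
√(447729 + K(343, u(-2))) = √(447729 + 17/9) = √(4029578/9) = √4029578/3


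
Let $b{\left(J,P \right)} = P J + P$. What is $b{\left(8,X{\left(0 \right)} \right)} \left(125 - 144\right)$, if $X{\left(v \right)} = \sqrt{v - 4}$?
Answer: $- 342 i \approx - 342.0 i$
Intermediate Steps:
$X{\left(v \right)} = \sqrt{-4 + v}$
$b{\left(J,P \right)} = P + J P$ ($b{\left(J,P \right)} = J P + P = P + J P$)
$b{\left(8,X{\left(0 \right)} \right)} \left(125 - 144\right) = \sqrt{-4 + 0} \left(1 + 8\right) \left(125 - 144\right) = \sqrt{-4} \cdot 9 \left(-19\right) = 2 i 9 \left(-19\right) = 18 i \left(-19\right) = - 342 i$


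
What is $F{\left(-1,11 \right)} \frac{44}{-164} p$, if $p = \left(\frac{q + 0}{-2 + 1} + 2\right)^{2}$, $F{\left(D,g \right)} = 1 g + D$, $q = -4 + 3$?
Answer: $- \frac{990}{41} \approx -24.146$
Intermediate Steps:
$q = -1$
$F{\left(D,g \right)} = D + g$ ($F{\left(D,g \right)} = g + D = D + g$)
$p = 9$ ($p = \left(\frac{-1 + 0}{-2 + 1} + 2\right)^{2} = \left(- \frac{1}{-1} + 2\right)^{2} = \left(\left(-1\right) \left(-1\right) + 2\right)^{2} = \left(1 + 2\right)^{2} = 3^{2} = 9$)
$F{\left(-1,11 \right)} \frac{44}{-164} p = \left(-1 + 11\right) \frac{44}{-164} \cdot 9 = 10 \cdot 44 \left(- \frac{1}{164}\right) 9 = 10 \left(- \frac{11}{41}\right) 9 = \left(- \frac{110}{41}\right) 9 = - \frac{990}{41}$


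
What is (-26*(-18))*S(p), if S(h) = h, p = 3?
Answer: 1404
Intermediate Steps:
(-26*(-18))*S(p) = -26*(-18)*3 = 468*3 = 1404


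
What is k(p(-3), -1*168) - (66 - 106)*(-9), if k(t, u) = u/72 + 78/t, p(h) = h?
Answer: -1165/3 ≈ -388.33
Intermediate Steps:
k(t, u) = 78/t + u/72 (k(t, u) = u*(1/72) + 78/t = u/72 + 78/t = 78/t + u/72)
k(p(-3), -1*168) - (66 - 106)*(-9) = (78/(-3) + (-1*168)/72) - (66 - 106)*(-9) = (78*(-⅓) + (1/72)*(-168)) - (-40)*(-9) = (-26 - 7/3) - 1*360 = -85/3 - 360 = -1165/3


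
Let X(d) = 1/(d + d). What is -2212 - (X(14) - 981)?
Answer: -34469/28 ≈ -1231.0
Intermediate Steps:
X(d) = 1/(2*d)
-2212 - (X(14) - 981) = -2212 - ((½)/14 - 981) = -2212 - ((½)*(1/14) - 981) = -2212 - (1/28 - 981) = -2212 - 1*(-27467/28) = -2212 + 27467/28 = -34469/28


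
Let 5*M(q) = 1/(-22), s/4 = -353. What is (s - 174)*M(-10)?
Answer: 793/55 ≈ 14.418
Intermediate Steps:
s = -1412 (s = 4*(-353) = -1412)
M(q) = -1/110 (M(q) = (⅕)/(-22) = (⅕)*(-1/22) = -1/110)
(s - 174)*M(-10) = (-1412 - 174)*(-1/110) = -1586*(-1/110) = 793/55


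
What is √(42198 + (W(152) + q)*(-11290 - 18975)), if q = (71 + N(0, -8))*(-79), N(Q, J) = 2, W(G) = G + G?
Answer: √165379893 ≈ 12860.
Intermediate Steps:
W(G) = 2*G
q = -5767 (q = (71 + 2)*(-79) = 73*(-79) = -5767)
√(42198 + (W(152) + q)*(-11290 - 18975)) = √(42198 + (2*152 - 5767)*(-11290 - 18975)) = √(42198 + (304 - 5767)*(-30265)) = √(42198 - 5463*(-30265)) = √(42198 + 165337695) = √165379893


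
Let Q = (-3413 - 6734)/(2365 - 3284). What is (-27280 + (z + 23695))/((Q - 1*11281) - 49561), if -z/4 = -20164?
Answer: -70828249/55903651 ≈ -1.2670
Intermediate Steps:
z = 80656 (z = -4*(-20164) = 80656)
Q = 10147/919 (Q = -10147/(-919) = -10147*(-1/919) = 10147/919 ≈ 11.041)
(-27280 + (z + 23695))/((Q - 1*11281) - 49561) = (-27280 + (80656 + 23695))/((10147/919 - 1*11281) - 49561) = (-27280 + 104351)/((10147/919 - 11281) - 49561) = 77071/(-10357092/919 - 49561) = 77071/(-55903651/919) = 77071*(-919/55903651) = -70828249/55903651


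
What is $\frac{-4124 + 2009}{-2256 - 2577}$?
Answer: $\frac{235}{537} \approx 0.43762$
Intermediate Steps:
$\frac{-4124 + 2009}{-2256 - 2577} = - \frac{2115}{-4833} = \left(-2115\right) \left(- \frac{1}{4833}\right) = \frac{235}{537}$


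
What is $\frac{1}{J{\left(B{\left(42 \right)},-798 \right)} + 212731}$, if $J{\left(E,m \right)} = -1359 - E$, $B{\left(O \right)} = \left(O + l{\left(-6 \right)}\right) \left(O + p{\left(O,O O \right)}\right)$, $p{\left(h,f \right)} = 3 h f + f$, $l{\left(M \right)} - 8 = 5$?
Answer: $- \frac{1}{12112478} \approx -8.2559 \cdot 10^{-8}$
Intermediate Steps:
$l{\left(M \right)} = 13$ ($l{\left(M \right)} = 8 + 5 = 13$)
$p{\left(h,f \right)} = f + 3 f h$ ($p{\left(h,f \right)} = 3 f h + f = f + 3 f h$)
$B{\left(O \right)} = \left(13 + O\right) \left(O + O^{2} \left(1 + 3 O\right)\right)$ ($B{\left(O \right)} = \left(O + 13\right) \left(O + O O \left(1 + 3 O\right)\right) = \left(13 + O\right) \left(O + O^{2} \left(1 + 3 O\right)\right)$)
$\frac{1}{J{\left(B{\left(42 \right)},-798 \right)} + 212731} = \frac{1}{\left(-1359 - 42 \left(13 + 3 \cdot 42^{3} + 14 \cdot 42 + 40 \cdot 42^{2}\right)\right) + 212731} = \frac{1}{\left(-1359 - 42 \left(13 + 3 \cdot 74088 + 588 + 40 \cdot 1764\right)\right) + 212731} = \frac{1}{\left(-1359 - 42 \left(13 + 222264 + 588 + 70560\right)\right) + 212731} = \frac{1}{\left(-1359 - 42 \cdot 293425\right) + 212731} = \frac{1}{\left(-1359 - 12323850\right) + 212731} = \frac{1}{-12325209 + 212731} = \frac{1}{-12112478} = - \frac{1}{12112478}$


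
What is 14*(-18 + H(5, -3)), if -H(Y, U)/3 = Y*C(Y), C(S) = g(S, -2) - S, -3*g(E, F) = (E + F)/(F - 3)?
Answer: 756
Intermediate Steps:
g(E, F) = -(E + F)/(3*(-3 + F)) (g(E, F) = -(E + F)/(3*(F - 3)) = -(E + F)/(3*(-3 + F)))
C(S) = -2/15 - 14*S/15 (C(S) = (-S - 1*(-2))/(3*(-3 - 2)) - S = (⅓)*(-S + 2)/(-5) - S = (⅓)*(-⅕)*(2 - S) - S = (-2/15 + S/15) - S = -2/15 - 14*S/15)
H(Y, U) = -3*Y*(-2/15 - 14*Y/15)
14*(-18 + H(5, -3)) = 14*(-18 + (⅖)*5*(1 + 7*5)) = 14*(-18 + (⅖)*5*(1 + 35)) = 14*(-18 + (⅖)*5*36) = 14*(-18 + 72) = 14*54 = 756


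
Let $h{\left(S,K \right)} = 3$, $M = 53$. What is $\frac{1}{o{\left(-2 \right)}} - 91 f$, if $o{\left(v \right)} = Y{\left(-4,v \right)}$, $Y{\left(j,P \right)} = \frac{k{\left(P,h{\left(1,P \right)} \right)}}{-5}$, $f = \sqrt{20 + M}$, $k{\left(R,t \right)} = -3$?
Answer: $\frac{5}{3} - 91 \sqrt{73} \approx -775.84$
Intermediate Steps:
$f = \sqrt{73}$ ($f = \sqrt{20 + 53} = \sqrt{73} \approx 8.544$)
$Y{\left(j,P \right)} = \frac{3}{5}$ ($Y{\left(j,P \right)} = - \frac{3}{-5} = \left(-3\right) \left(- \frac{1}{5}\right) = \frac{3}{5}$)
$o{\left(v \right)} = \frac{3}{5}$
$\frac{1}{o{\left(-2 \right)}} - 91 f = \frac{1}{\frac{3}{5}} - 91 \sqrt{73} = \frac{5}{3} - 91 \sqrt{73}$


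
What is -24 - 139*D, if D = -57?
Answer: 7899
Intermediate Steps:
-24 - 139*D = -24 - 139*(-57) = -24 + 7923 = 7899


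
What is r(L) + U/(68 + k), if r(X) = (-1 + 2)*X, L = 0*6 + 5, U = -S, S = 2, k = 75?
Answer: 713/143 ≈ 4.9860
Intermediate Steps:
U = -2 (U = -1*2 = -2)
L = 5 (L = 0 + 5 = 5)
r(X) = X (r(X) = 1*X = X)
r(L) + U/(68 + k) = 5 - 2/(68 + 75) = 5 - 2/143 = 713/143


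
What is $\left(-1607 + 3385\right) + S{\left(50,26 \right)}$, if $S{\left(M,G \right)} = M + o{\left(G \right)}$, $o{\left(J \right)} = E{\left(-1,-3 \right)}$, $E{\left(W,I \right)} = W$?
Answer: $1827$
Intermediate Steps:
$o{\left(J \right)} = -1$
$S{\left(M,G \right)} = -1 + M$ ($S{\left(M,G \right)} = M - 1 = -1 + M$)
$\left(-1607 + 3385\right) + S{\left(50,26 \right)} = \left(-1607 + 3385\right) + \left(-1 + 50\right) = 1778 + 49 = 1827$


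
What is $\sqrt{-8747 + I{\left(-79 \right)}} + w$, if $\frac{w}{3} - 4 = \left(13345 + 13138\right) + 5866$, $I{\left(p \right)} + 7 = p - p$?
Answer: $97059 + i \sqrt{8754} \approx 97059.0 + 93.563 i$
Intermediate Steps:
$I{\left(p \right)} = -7$ ($I{\left(p \right)} = -7 + \left(p - p\right) = -7 + 0 = -7$)
$w = 97059$ ($w = 12 + 3 \left(\left(13345 + 13138\right) + 5866\right) = 12 + 3 \left(26483 + 5866\right) = 12 + 3 \cdot 32349 = 12 + 97047 = 97059$)
$\sqrt{-8747 + I{\left(-79 \right)}} + w = \sqrt{-8747 - 7} + 97059 = \sqrt{-8754} + 97059 = i \sqrt{8754} + 97059 = 97059 + i \sqrt{8754}$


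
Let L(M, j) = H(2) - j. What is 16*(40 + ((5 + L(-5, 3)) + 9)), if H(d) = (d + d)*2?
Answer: 944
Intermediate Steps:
H(d) = 4*d (H(d) = (2*d)*2 = 4*d)
L(M, j) = 8 - j (L(M, j) = 4*2 - j = 8 - j)
16*(40 + ((5 + L(-5, 3)) + 9)) = 16*(40 + ((5 + (8 - 1*3)) + 9)) = 16*(40 + ((5 + (8 - 3)) + 9)) = 16*(40 + ((5 + 5) + 9)) = 16*(40 + (10 + 9)) = 16*(40 + 19) = 16*59 = 944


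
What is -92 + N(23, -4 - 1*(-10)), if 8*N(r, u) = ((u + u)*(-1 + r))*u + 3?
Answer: 851/8 ≈ 106.38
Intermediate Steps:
N(r, u) = 3/8 + u**2*(-1 + r)/4 (N(r, u) = (((u + u)*(-1 + r))*u + 3)/8 = (((2*u)*(-1 + r))*u + 3)/8 = ((2*u*(-1 + r))*u + 3)/8 = (2*u**2*(-1 + r) + 3)/8 = (3 + 2*u**2*(-1 + r))/8 = 3/8 + u**2*(-1 + r)/4)
-92 + N(23, -4 - 1*(-10)) = -92 + (3/8 - (-4 - 1*(-10))**2/4 + (1/4)*23*(-4 - 1*(-10))**2) = -92 + (3/8 - (-4 + 10)**2/4 + (1/4)*23*(-4 + 10)**2) = -92 + (3/8 - 1/4*6**2 + (1/4)*23*6**2) = -92 + (3/8 - 1/4*36 + (1/4)*23*36) = -92 + (3/8 - 9 + 207) = -92 + 1587/8 = 851/8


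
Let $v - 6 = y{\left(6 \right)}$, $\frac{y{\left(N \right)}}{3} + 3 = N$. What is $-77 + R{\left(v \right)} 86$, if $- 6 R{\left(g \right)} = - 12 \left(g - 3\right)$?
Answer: $1987$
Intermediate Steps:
$y{\left(N \right)} = -9 + 3 N$
$v = 15$ ($v = 6 + \left(-9 + 3 \cdot 6\right) = 6 + \left(-9 + 18\right) = 6 + 9 = 15$)
$R{\left(g \right)} = -6 + 2 g$ ($R{\left(g \right)} = - \frac{\left(-12\right) \left(g - 3\right)}{6} = - \frac{\left(-12\right) \left(-3 + g\right)}{6} = - \frac{36 - 12 g}{6} = -6 + 2 g$)
$-77 + R{\left(v \right)} 86 = -77 + \left(-6 + 2 \cdot 15\right) 86 = -77 + \left(-6 + 30\right) 86 = -77 + 24 \cdot 86 = -77 + 2064 = 1987$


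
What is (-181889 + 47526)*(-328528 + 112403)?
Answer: 29039203375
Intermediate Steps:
(-181889 + 47526)*(-328528 + 112403) = -134363*(-216125) = 29039203375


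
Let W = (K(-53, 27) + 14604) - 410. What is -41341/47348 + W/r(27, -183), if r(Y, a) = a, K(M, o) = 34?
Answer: -681232747/8664684 ≈ -78.622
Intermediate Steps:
W = 14228 (W = (34 + 14604) - 410 = 14638 - 410 = 14228)
-41341/47348 + W/r(27, -183) = -41341/47348 + 14228/(-183) = -41341*1/47348 + 14228*(-1/183) = -41341/47348 - 14228/183 = -681232747/8664684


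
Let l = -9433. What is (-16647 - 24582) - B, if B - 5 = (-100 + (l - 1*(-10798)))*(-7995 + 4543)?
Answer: 4325546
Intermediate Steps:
B = -4366775 (B = 5 + (-100 + (-9433 - 1*(-10798)))*(-7995 + 4543) = 5 + (-100 + (-9433 + 10798))*(-3452) = 5 + (-100 + 1365)*(-3452) = 5 + 1265*(-3452) = 5 - 4366780 = -4366775)
(-16647 - 24582) - B = (-16647 - 24582) - 1*(-4366775) = -41229 + 4366775 = 4325546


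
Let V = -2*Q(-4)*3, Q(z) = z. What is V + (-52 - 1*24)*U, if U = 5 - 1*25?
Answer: 1544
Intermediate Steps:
U = -20 (U = 5 - 25 = -20)
V = 24 (V = -(-8)*3 = -2*(-12) = 24)
V + (-52 - 1*24)*U = 24 + (-52 - 1*24)*(-20) = 24 + (-52 - 24)*(-20) = 24 - 76*(-20) = 24 + 1520 = 1544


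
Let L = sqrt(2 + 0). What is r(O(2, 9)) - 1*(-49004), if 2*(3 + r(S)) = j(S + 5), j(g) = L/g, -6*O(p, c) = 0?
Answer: 49001 + sqrt(2)/10 ≈ 49001.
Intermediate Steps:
O(p, c) = 0 (O(p, c) = -1/6*0 = 0)
L = sqrt(2) ≈ 1.4142
j(g) = sqrt(2)/g
r(S) = -3 + sqrt(2)/(2*(5 + S)) (r(S) = -3 + (sqrt(2)/(S + 5))/2 = -3 + (sqrt(2)/(5 + S))/2 = -3 + sqrt(2)/(2*(5 + S)))
r(O(2, 9)) - 1*(-49004) = (-30 + sqrt(2) - 6*0)/(2*(5 + 0)) - 1*(-49004) = (1/2)*(-30 + sqrt(2) + 0)/5 + 49004 = (1/2)*(1/5)*(-30 + sqrt(2)) + 49004 = (-3 + sqrt(2)/10) + 49004 = 49001 + sqrt(2)/10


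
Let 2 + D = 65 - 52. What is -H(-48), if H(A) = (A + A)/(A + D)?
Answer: -96/37 ≈ -2.5946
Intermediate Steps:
D = 11 (D = -2 + (65 - 52) = -2 + 13 = 11)
H(A) = 2*A/(11 + A) (H(A) = (A + A)/(A + 11) = (2*A)/(11 + A) = 2*A/(11 + A))
-H(-48) = -2*(-48)/(11 - 48) = -2*(-48)/(-37) = -2*(-48)*(-1)/37 = -1*96/37 = -96/37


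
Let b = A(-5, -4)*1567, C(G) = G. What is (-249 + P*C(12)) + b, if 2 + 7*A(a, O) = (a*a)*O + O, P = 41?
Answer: -164401/7 ≈ -23486.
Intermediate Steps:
A(a, O) = -2/7 + O/7 + O*a²/7 (A(a, O) = -2/7 + ((a*a)*O + O)/7 = -2/7 + (a²*O + O)/7 = -2/7 + (O*a² + O)/7 = -2/7 + (O + O*a²)/7 = -2/7 + (O/7 + O*a²/7) = -2/7 + O/7 + O*a²/7)
b = -166102/7 (b = (-2/7 + (⅐)*(-4) + (⅐)*(-4)*(-5)²)*1567 = (-2/7 - 4/7 + (⅐)*(-4)*25)*1567 = (-2/7 - 4/7 - 100/7)*1567 = -106/7*1567 = -166102/7 ≈ -23729.)
(-249 + P*C(12)) + b = (-249 + 41*12) - 166102/7 = (-249 + 492) - 166102/7 = 243 - 166102/7 = -164401/7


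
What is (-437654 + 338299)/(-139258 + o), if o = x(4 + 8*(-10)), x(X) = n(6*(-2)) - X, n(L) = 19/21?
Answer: 2086455/2922803 ≈ 0.71385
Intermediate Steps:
n(L) = 19/21 (n(L) = 19*(1/21) = 19/21)
x(X) = 19/21 - X
o = 1615/21 (o = 19/21 - (4 + 8*(-10)) = 19/21 - (4 - 80) = 19/21 - 1*(-76) = 19/21 + 76 = 1615/21 ≈ 76.905)
(-437654 + 338299)/(-139258 + o) = (-437654 + 338299)/(-139258 + 1615/21) = -99355/(-2922803/21) = -99355*(-21/2922803) = 2086455/2922803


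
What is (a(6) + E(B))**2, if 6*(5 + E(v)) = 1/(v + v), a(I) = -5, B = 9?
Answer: 1164241/11664 ≈ 99.815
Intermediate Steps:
E(v) = -5 + 1/(12*v) (E(v) = -5 + 1/(6*(v + v)) = -5 + 1/(6*((2*v))) = -5 + (1/(2*v))/6 = -5 + 1/(12*v))
(a(6) + E(B))**2 = (-5 + (-5 + (1/12)/9))**2 = (-5 + (-5 + (1/12)*(1/9)))**2 = (-5 + (-5 + 1/108))**2 = (-5 - 539/108)**2 = (-1079/108)**2 = 1164241/11664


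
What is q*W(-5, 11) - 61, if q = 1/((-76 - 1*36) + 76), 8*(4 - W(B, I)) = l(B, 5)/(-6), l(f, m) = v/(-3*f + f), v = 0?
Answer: -550/9 ≈ -61.111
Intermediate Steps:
l(f, m) = 0 (l(f, m) = 0/(-3*f + f) = 0/((-2*f)) = 0*(-1/(2*f)) = 0)
W(B, I) = 4 (W(B, I) = 4 - 0/(-6) = 4 - 0*(-1)/6 = 4 - 1/8*0 = 4 + 0 = 4)
q = -1/36 (q = 1/((-76 - 36) + 76) = 1/(-112 + 76) = 1/(-36) = -1/36 ≈ -0.027778)
q*W(-5, 11) - 61 = -1/36*4 - 61 = -1/9 - 61 = -550/9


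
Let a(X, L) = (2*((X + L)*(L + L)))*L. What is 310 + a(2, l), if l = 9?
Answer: 3874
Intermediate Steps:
a(X, L) = 4*L²*(L + X) (a(X, L) = (2*((L + X)*(2*L)))*L = (2*(2*L*(L + X)))*L = (4*L*(L + X))*L = 4*L²*(L + X))
310 + a(2, l) = 310 + 4*9²*(9 + 2) = 310 + 4*81*11 = 310 + 3564 = 3874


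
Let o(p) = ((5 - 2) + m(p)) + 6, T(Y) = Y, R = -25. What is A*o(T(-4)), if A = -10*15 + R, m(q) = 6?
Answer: -2625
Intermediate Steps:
o(p) = 15 (o(p) = ((5 - 2) + 6) + 6 = (3 + 6) + 6 = 9 + 6 = 15)
A = -175 (A = -10*15 - 25 = -150 - 25 = -175)
A*o(T(-4)) = -175*15 = -2625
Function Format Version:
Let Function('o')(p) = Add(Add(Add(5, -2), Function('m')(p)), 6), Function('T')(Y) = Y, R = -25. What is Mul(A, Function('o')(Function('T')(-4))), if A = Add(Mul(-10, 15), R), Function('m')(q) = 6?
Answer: -2625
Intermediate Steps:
Function('o')(p) = 15 (Function('o')(p) = Add(Add(Add(5, -2), 6), 6) = Add(Add(3, 6), 6) = Add(9, 6) = 15)
A = -175 (A = Add(Mul(-10, 15), -25) = Add(-150, -25) = -175)
Mul(A, Function('o')(Function('T')(-4))) = Mul(-175, 15) = -2625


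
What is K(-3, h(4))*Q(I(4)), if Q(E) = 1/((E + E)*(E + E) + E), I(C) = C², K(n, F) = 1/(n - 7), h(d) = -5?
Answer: -1/10400 ≈ -9.6154e-5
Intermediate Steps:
K(n, F) = 1/(-7 + n)
Q(E) = 1/(E + 4*E²) (Q(E) = 1/((2*E)*(2*E) + E) = 1/(4*E² + E) = 1/(E + 4*E²))
K(-3, h(4))*Q(I(4)) = (1/((4²)*(1 + 4*4²)))/(-7 - 3) = (1/(16*(1 + 4*16)))/(-10) = -1/(160*(1 + 64)) = -1/(160*65) = -⅒*1/1040 = -1/10400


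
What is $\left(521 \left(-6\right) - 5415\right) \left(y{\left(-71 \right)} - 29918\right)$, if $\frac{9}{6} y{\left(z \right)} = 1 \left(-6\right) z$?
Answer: $253103994$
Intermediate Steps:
$y{\left(z \right)} = - 4 z$ ($y{\left(z \right)} = \frac{2 \cdot 1 \left(-6\right) z}{3} = \frac{2 \left(- 6 z\right)}{3} = - 4 z$)
$\left(521 \left(-6\right) - 5415\right) \left(y{\left(-71 \right)} - 29918\right) = \left(521 \left(-6\right) - 5415\right) \left(\left(-4\right) \left(-71\right) - 29918\right) = \left(-3126 - 5415\right) \left(284 - 29918\right) = \left(-8541\right) \left(-29634\right) = 253103994$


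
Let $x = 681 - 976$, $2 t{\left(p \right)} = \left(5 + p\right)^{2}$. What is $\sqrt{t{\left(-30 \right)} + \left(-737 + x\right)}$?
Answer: $\frac{i \sqrt{2878}}{2} \approx 26.823 i$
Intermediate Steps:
$t{\left(p \right)} = \frac{\left(5 + p\right)^{2}}{2}$
$x = -295$
$\sqrt{t{\left(-30 \right)} + \left(-737 + x\right)} = \sqrt{\frac{\left(5 - 30\right)^{2}}{2} - 1032} = \sqrt{\frac{\left(-25\right)^{2}}{2} - 1032} = \sqrt{\frac{1}{2} \cdot 625 - 1032} = \sqrt{\frac{625}{2} - 1032} = \sqrt{- \frac{1439}{2}} = \frac{i \sqrt{2878}}{2}$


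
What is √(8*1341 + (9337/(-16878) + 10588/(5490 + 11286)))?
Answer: 26*√61357695479953/1966287 ≈ 103.58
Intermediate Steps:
√(8*1341 + (9337/(-16878) + 10588/(5490 + 11286))) = √(10728 + (9337*(-1/16878) + 10588/16776)) = √(10728 + (-9337/16878 + 10588*(1/16776))) = √(10728 + (-9337/16878 + 2647/4194)) = √(10728 + 459724/5898861) = √(63283440532/5898861) = 26*√61357695479953/1966287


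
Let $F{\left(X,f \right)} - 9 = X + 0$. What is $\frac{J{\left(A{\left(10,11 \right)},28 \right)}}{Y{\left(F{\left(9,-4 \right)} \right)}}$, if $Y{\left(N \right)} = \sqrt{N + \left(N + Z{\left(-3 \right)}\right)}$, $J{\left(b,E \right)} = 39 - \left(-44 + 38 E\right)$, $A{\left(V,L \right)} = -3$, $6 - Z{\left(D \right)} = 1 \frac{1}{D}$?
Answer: $- \frac{981 \sqrt{381}}{127} \approx -150.77$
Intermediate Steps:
$Z{\left(D \right)} = 6 - \frac{1}{D}$ ($Z{\left(D \right)} = 6 - 1 \frac{1}{D} = 6 - \frac{1}{D}$)
$F{\left(X,f \right)} = 9 + X$ ($F{\left(X,f \right)} = 9 + \left(X + 0\right) = 9 + X$)
$J{\left(b,E \right)} = 83 - 38 E$ ($J{\left(b,E \right)} = 39 - \left(-44 + 38 E\right) = 83 - 38 E$)
$Y{\left(N \right)} = \sqrt{\frac{19}{3} + 2 N}$ ($Y{\left(N \right)} = \sqrt{N + \left(N + \left(6 - \frac{1}{-3}\right)\right)} = \sqrt{N + \left(N + \left(6 - - \frac{1}{3}\right)\right)} = \sqrt{N + \left(N + \left(6 + \frac{1}{3}\right)\right)} = \sqrt{N + \left(N + \frac{19}{3}\right)} = \sqrt{N + \left(\frac{19}{3} + N\right)} = \sqrt{\frac{19}{3} + 2 N}$)
$\frac{J{\left(A{\left(10,11 \right)},28 \right)}}{Y{\left(F{\left(9,-4 \right)} \right)}} = \frac{83 - 1064}{\frac{1}{3} \sqrt{57 + 18 \left(9 + 9\right)}} = \frac{83 - 1064}{\frac{1}{3} \sqrt{57 + 18 \cdot 18}} = - \frac{981}{\frac{1}{3} \sqrt{57 + 324}} = - \frac{981}{\frac{1}{3} \sqrt{381}} = - 981 \frac{\sqrt{381}}{127} = - \frac{981 \sqrt{381}}{127}$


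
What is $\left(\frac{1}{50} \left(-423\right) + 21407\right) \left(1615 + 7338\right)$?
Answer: $\frac{9579056431}{50} \approx 1.9158 \cdot 10^{8}$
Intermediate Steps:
$\left(\frac{1}{50} \left(-423\right) + 21407\right) \left(1615 + 7338\right) = \left(\frac{1}{50} \left(-423\right) + 21407\right) 8953 = \left(- \frac{423}{50} + 21407\right) 8953 = \frac{1069927}{50} \cdot 8953 = \frac{9579056431}{50}$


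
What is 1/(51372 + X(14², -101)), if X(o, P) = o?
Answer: 1/51568 ≈ 1.9392e-5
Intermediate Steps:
1/(51372 + X(14², -101)) = 1/(51372 + 14²) = 1/(51372 + 196) = 1/51568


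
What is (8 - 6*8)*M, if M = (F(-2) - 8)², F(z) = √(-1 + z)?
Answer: -2440 + 640*I*√3 ≈ -2440.0 + 1108.5*I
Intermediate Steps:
M = (-8 + I*√3)² (M = (√(-1 - 2) - 8)² = (√(-3) - 8)² = (I*√3 - 8)² = (-8 + I*√3)² ≈ 61.0 - 27.713*I)
(8 - 6*8)*M = (8 - 6*8)*(8 - I*√3)² = (8 - 48)*(8 - I*√3)² = -40*(8 - I*√3)²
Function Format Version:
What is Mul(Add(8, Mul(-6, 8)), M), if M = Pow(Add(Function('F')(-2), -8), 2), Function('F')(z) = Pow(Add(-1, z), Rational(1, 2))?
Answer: Add(-2440, Mul(640, I, Pow(3, Rational(1, 2)))) ≈ Add(-2440.0, Mul(1108.5, I))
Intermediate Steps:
M = Pow(Add(-8, Mul(I, Pow(3, Rational(1, 2)))), 2) (M = Pow(Add(Pow(Add(-1, -2), Rational(1, 2)), -8), 2) = Pow(Add(Pow(-3, Rational(1, 2)), -8), 2) = Pow(Add(Mul(I, Pow(3, Rational(1, 2))), -8), 2) = Pow(Add(-8, Mul(I, Pow(3, Rational(1, 2)))), 2) ≈ Add(61.000, Mul(-27.713, I)))
Mul(Add(8, Mul(-6, 8)), M) = Mul(Add(8, Mul(-6, 8)), Pow(Add(8, Mul(-1, I, Pow(3, Rational(1, 2)))), 2)) = Mul(Add(8, -48), Pow(Add(8, Mul(-1, I, Pow(3, Rational(1, 2)))), 2)) = Mul(-40, Pow(Add(8, Mul(-1, I, Pow(3, Rational(1, 2)))), 2))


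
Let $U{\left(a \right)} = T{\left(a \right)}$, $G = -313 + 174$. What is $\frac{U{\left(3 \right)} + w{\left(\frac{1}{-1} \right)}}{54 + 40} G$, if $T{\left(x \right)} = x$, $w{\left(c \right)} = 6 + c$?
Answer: $- \frac{556}{47} \approx -11.83$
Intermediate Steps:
$G = -139$
$U{\left(a \right)} = a$
$\frac{U{\left(3 \right)} + w{\left(\frac{1}{-1} \right)}}{54 + 40} G = \frac{3 + \left(6 + \frac{1}{-1}\right)}{54 + 40} \left(-139\right) = \frac{3 + \left(6 - 1\right)}{94} \left(-139\right) = \left(3 + 5\right) \frac{1}{94} \left(-139\right) = 8 \cdot \frac{1}{94} \left(-139\right) = \frac{4}{47} \left(-139\right) = - \frac{556}{47}$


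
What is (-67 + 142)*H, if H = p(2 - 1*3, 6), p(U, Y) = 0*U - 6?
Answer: -450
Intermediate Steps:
p(U, Y) = -6 (p(U, Y) = 0 - 6 = -6)
H = -6
(-67 + 142)*H = (-67 + 142)*(-6) = 75*(-6) = -450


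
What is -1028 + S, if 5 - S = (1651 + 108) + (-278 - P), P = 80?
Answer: -2424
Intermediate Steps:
S = -1396 (S = 5 - ((1651 + 108) + (-278 - 1*80)) = 5 - (1759 + (-278 - 80)) = 5 - (1759 - 358) = 5 - 1*1401 = 5 - 1401 = -1396)
-1028 + S = -1028 - 1396 = -2424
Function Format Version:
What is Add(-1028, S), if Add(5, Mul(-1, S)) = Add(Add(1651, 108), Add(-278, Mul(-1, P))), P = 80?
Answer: -2424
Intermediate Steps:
S = -1396 (S = Add(5, Mul(-1, Add(Add(1651, 108), Add(-278, Mul(-1, 80))))) = Add(5, Mul(-1, Add(1759, Add(-278, -80)))) = Add(5, Mul(-1, Add(1759, -358))) = Add(5, Mul(-1, 1401)) = Add(5, -1401) = -1396)
Add(-1028, S) = Add(-1028, -1396) = -2424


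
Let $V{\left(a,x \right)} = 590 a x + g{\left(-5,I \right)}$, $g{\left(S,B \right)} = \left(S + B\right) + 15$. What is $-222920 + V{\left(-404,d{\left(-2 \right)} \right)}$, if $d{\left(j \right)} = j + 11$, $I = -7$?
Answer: $-2368157$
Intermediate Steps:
$g{\left(S,B \right)} = 15 + B + S$ ($g{\left(S,B \right)} = \left(B + S\right) + 15 = 15 + B + S$)
$d{\left(j \right)} = 11 + j$
$V{\left(a,x \right)} = 3 + 590 a x$ ($V{\left(a,x \right)} = 590 a x - -3 = 590 a x + 3 = 3 + 590 a x$)
$-222920 + V{\left(-404,d{\left(-2 \right)} \right)} = -222920 + \left(3 + 590 \left(-404\right) \left(11 - 2\right)\right) = -222920 + \left(3 + 590 \left(-404\right) 9\right) = -222920 + \left(3 - 2145240\right) = -222920 - 2145237 = -2368157$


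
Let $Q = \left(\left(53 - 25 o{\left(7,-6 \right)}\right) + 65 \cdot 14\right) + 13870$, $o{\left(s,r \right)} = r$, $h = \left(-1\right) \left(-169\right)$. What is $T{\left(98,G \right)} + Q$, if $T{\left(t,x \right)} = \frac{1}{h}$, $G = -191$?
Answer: $\frac{2532128}{169} \approx 14983.0$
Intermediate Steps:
$h = 169$
$T{\left(t,x \right)} = \frac{1}{169}$
$Q = 14983$ ($Q = \left(\left(53 - -150\right) + 65 \cdot 14\right) + 13870 = \left(\left(53 + 150\right) + 910\right) + 13870 = \left(203 + 910\right) + 13870 = 1113 + 13870 = 14983$)
$T{\left(98,G \right)} + Q = \frac{1}{169} + 14983 = \frac{2532128}{169}$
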